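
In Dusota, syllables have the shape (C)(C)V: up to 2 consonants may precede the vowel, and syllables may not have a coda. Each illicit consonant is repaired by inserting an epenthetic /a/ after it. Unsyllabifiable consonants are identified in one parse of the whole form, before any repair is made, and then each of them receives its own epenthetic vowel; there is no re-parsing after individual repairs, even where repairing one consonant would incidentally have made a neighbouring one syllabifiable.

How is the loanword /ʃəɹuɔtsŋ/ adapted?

Syllabifying with onset maximization leaves /t/, /s/, /ŋ/ stranded (no codas are permitted; onsets may contain at most 2 consonants).
Each unlicensed consonant becomes the onset of a new syllable: /t/ → /ta/, /s/ → /sa/, /ŋ/ → /ŋa/.

ʃəɹuɔtasaŋa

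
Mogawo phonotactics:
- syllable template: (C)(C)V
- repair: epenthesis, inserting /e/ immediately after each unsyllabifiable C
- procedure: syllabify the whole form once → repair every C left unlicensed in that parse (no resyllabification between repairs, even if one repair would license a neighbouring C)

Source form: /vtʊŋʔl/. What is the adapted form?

vtʊŋeʔele

Syllabifying with onset maximization leaves /ŋ/, /ʔ/, /l/ stranded (no codas are permitted; onsets may contain at most 2 consonants).
Epenthesis after each stranded consonant: /ŋ/ → /ŋe/, /ʔ/ → /ʔe/, /l/ → /le/.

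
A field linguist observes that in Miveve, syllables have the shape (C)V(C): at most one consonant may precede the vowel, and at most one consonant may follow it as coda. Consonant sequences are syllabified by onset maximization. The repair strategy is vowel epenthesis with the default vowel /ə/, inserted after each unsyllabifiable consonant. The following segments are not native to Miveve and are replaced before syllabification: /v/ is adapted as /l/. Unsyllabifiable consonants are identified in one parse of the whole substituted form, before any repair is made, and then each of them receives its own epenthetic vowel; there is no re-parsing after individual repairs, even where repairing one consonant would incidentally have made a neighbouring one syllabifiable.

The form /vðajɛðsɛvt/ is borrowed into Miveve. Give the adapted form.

Substitution: /v/ → /l/, giving /lðajɛðsɛlt/.
The consonants /l/, /t/ cannot be parsed into a legal (C)V(C) syllable (at most one coda consonant is licensed; onsets are limited to one consonant).
Epenthesis after each stranded consonant: /l/ → /lə/, /t/ → /tə/.

ləðajɛðsɛltə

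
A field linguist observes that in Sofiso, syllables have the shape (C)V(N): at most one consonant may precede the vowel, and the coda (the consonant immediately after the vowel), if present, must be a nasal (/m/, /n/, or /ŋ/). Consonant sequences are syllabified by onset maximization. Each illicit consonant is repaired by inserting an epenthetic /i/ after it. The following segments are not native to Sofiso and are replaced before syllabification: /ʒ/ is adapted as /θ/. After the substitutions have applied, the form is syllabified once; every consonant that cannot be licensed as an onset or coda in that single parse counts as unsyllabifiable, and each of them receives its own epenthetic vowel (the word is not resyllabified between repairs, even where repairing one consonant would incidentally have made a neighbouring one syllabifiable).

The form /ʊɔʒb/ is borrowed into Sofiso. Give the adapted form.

Substitution: /ʒ/ → /θ/, giving /ʊɔθb/.
Syllabifying with onset maximization leaves /θ/, /b/ stranded (only a nasal (/m/, /n/, or /ŋ/) is licensed in coda position; onsets are limited to one consonant).
Inserting the epenthetic vowel yields /θ/ → /θi/, /b/ → /bi/.

ʊɔθibi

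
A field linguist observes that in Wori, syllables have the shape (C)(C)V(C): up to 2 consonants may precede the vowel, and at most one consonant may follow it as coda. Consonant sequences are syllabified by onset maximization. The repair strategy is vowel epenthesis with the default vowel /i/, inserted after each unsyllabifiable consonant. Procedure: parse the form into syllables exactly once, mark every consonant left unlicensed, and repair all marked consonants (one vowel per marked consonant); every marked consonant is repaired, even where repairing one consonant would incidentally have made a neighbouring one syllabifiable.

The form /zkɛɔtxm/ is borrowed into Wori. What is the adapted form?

zkɛɔtximi

The consonants /x/, /m/ cannot be parsed into a legal (C)(C)V(C) syllable (at most one coda consonant is licensed; onsets may contain at most 2 consonants).
Epenthesis after each stranded consonant: /x/ → /xi/, /m/ → /mi/.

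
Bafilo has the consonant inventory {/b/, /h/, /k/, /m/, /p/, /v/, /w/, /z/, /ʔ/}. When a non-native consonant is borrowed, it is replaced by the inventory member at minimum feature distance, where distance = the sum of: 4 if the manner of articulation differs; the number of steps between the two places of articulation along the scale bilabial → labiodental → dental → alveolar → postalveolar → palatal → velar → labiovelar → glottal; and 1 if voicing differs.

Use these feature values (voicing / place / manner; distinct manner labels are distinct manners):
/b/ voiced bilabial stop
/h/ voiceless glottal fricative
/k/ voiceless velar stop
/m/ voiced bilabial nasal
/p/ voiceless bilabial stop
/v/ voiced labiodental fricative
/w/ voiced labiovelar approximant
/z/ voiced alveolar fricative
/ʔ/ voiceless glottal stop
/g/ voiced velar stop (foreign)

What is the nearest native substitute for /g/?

/k/ is closest: same manner (stop), place distance 0 (velar→velar), voicing differs (+1); total 1. Next closest is /ʔ/ at distance 3.

k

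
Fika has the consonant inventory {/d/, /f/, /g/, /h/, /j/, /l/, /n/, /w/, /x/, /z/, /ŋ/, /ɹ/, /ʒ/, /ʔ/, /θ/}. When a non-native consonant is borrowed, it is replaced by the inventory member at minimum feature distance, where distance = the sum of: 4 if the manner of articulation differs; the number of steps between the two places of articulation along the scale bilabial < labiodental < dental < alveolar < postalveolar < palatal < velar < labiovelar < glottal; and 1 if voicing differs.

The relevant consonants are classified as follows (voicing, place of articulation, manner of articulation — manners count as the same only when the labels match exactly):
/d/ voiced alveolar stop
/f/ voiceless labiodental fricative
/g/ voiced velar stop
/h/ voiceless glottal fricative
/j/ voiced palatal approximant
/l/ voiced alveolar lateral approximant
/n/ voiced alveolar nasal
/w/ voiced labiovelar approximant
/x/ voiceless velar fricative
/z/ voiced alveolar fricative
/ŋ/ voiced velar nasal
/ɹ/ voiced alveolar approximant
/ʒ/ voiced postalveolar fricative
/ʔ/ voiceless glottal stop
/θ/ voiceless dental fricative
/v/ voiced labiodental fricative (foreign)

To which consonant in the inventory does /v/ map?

/f/ is closest: same manner (fricative), place distance 0 (labiodental→labiodental), voicing differs (+1); total 1. Next closest is /z/ at distance 2.

f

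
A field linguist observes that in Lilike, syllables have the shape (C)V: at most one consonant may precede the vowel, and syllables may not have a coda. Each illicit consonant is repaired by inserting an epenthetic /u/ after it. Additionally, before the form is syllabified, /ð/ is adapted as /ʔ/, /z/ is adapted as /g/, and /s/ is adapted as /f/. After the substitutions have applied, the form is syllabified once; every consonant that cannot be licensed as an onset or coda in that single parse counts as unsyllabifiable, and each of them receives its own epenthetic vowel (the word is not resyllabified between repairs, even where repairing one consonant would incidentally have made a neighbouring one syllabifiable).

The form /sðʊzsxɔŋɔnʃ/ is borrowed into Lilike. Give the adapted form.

fuʔʊgufuxɔŋɔnuʃu

Substitution: /s/ → /f/, /ð/ → /ʔ/, /z/ → /g/, giving /fʔʊgfxɔŋɔnʃ/.
The consonants /f/, /g/, /f/, /n/, /ʃ/ cannot be parsed into a legal (C)V syllable (no codas are permitted; onsets are limited to one consonant).
Epenthesis after each stranded consonant: /f/ → /fu/, /g/ → /gu/, /f/ → /fu/, /n/ → /nu/, /ʃ/ → /ʃu/.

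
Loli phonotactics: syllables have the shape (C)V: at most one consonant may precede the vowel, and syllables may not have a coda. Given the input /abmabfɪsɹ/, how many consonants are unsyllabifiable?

Syllabifying with onset maximization leaves /b/, /b/, /s/, /ɹ/ stranded (no codas are permitted; onsets are limited to one consonant).

4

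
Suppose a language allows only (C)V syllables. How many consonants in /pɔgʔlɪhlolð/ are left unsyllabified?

5

Syllabifying with onset maximization leaves /g/, /ʔ/, /h/, /l/, /ð/ stranded (no codas are permitted; onsets are limited to one consonant).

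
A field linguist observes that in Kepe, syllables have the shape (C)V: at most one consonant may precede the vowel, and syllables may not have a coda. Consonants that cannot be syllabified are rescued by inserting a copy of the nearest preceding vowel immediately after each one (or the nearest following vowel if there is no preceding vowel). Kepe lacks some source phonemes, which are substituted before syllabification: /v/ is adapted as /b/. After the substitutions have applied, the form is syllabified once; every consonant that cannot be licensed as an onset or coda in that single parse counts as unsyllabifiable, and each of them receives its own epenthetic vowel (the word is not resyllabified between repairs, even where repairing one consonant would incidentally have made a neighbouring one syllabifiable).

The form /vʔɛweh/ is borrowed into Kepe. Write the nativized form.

bɛʔɛwehe

Substitution: /v/ → /b/, giving /bʔɛweh/.
Syllabifying with onset maximization leaves /b/, /h/ stranded (no codas are permitted; onsets are limited to one consonant).
Epenthesis after each stranded consonant: /b/ → /bɛ/, /h/ → /he/.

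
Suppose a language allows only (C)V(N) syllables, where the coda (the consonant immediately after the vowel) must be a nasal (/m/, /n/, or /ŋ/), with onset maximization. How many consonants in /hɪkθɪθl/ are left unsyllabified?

Under (C)V(N), the unsyllabifiable consonants are /k/, /θ/, /l/ (only a nasal (/m/, /n/, or /ŋ/) is licensed in coda position; onsets are limited to one consonant).

3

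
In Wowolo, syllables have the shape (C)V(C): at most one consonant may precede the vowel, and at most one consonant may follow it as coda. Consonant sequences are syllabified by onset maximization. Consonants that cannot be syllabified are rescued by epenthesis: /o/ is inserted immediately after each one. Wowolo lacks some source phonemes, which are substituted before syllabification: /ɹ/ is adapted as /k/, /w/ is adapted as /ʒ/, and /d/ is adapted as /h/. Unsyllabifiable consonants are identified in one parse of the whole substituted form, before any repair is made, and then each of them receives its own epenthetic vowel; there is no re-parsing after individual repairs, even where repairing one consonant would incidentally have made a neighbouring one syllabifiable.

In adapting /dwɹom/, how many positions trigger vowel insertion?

2

After substitution the input is /hʒkom/.
The unsyllabifiable consonants are /h/, /ʒ/; each receives one epenthetic vowel.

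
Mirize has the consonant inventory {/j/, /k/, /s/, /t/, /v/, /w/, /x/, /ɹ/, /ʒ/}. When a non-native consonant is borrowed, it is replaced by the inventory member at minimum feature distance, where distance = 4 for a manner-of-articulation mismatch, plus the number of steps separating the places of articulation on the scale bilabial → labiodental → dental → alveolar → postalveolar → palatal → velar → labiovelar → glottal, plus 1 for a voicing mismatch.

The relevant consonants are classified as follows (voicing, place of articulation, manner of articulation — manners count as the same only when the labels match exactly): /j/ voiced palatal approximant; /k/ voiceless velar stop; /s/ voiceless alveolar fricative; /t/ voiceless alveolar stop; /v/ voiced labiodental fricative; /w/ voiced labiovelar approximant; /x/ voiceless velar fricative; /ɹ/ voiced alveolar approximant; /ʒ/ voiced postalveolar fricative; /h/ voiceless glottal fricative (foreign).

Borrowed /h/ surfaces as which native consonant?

/x/ is closest: same manner (fricative), place distance 2 (glottal→velar), same voicing; total 2. Next closest is /s/ at distance 5.

x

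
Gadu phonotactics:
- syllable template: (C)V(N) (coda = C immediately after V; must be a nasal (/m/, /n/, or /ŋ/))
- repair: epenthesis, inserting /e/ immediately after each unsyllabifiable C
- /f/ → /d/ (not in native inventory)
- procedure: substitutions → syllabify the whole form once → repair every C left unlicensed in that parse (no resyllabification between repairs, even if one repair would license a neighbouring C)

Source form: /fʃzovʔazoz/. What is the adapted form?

Substitution: /f/ → /d/, giving /dʃzovʔazoz/.
Syllabifying with onset maximization leaves /d/, /ʃ/, /v/, /z/ stranded (only a nasal (/m/, /n/, or /ŋ/) is licensed in coda position; onsets are limited to one consonant).
Each unlicensed consonant becomes the onset of a new syllable: /d/ → /de/, /ʃ/ → /ʃe/, /v/ → /ve/, /z/ → /ze/.

deʃezoveʔazoze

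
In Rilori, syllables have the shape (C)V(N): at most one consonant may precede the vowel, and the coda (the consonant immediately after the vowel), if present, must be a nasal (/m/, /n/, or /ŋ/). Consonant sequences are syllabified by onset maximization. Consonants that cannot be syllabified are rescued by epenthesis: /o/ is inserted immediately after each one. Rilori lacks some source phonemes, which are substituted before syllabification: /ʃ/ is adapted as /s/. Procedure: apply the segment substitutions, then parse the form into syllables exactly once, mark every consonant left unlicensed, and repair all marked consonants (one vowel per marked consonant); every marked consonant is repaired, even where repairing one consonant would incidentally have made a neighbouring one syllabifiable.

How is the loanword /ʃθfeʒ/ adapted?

Substitution: /ʃ/ → /s/, giving /sθfeʒ/.
Syllabifying with onset maximization leaves /s/, /θ/, /ʒ/ stranded (only a nasal (/m/, /n/, or /ŋ/) is licensed in coda position; onsets are limited to one consonant).
Inserting the epenthetic vowel yields /s/ → /so/, /θ/ → /θo/, /ʒ/ → /ʒo/.

soθofeʒo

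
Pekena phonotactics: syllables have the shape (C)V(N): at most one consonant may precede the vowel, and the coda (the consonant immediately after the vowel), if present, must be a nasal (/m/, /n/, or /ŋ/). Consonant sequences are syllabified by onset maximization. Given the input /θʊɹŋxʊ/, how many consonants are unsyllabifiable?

Under (C)V(N), the unsyllabifiable consonants are /ɹ/, /ŋ/ (only a nasal (/m/, /n/, or /ŋ/) is licensed in coda position; onsets are limited to one consonant).

2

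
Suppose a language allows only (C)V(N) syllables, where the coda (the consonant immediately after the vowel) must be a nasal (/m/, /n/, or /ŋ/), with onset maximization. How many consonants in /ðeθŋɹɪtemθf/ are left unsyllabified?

Syllabifying with onset maximization leaves /θ/, /ŋ/, /θ/, /f/ stranded (only a nasal (/m/, /n/, or /ŋ/) is licensed in coda position; onsets are limited to one consonant).

4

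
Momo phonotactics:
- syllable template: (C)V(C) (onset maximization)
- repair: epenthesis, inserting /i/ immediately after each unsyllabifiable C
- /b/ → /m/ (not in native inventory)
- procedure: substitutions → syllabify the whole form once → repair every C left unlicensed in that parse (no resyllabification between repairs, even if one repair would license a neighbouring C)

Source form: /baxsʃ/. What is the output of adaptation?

Substitution: /b/ → /m/, giving /maxsʃ/.
The consonants /s/, /ʃ/ cannot be parsed into a legal (C)V(C) syllable (at most one coda consonant is licensed; onsets are limited to one consonant).
Inserting the epenthetic vowel yields /s/ → /si/, /ʃ/ → /ʃi/.

maxsiʃi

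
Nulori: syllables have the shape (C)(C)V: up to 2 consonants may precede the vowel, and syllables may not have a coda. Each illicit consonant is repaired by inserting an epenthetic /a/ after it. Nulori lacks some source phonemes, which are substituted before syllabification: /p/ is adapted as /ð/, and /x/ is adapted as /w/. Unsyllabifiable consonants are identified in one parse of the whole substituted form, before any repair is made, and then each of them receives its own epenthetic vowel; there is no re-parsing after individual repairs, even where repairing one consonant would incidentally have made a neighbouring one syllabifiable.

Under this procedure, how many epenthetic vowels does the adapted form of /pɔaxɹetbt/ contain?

3

After substitution the input is /ðɔawɹetbt/.
The unsyllabifiable consonants are /t/, /b/, /t/; each receives one epenthetic vowel.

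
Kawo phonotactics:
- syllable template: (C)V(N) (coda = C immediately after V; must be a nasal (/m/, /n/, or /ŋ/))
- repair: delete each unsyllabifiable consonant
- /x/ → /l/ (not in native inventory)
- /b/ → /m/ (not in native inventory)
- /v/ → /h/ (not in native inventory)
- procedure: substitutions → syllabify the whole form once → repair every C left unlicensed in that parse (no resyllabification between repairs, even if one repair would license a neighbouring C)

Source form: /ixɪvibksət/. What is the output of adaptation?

Substitution: /x/ → /l/, /v/ → /h/, /b/ → /m/, giving /ilɪhimksət/.
Syllabifying with onset maximization leaves /k/, /t/ stranded (only a nasal (/m/, /n/, or /ŋ/) is licensed in coda position; onsets are limited to one consonant).
Deleting the stranded consonants removes /k/, /t/.

ilɪhimsə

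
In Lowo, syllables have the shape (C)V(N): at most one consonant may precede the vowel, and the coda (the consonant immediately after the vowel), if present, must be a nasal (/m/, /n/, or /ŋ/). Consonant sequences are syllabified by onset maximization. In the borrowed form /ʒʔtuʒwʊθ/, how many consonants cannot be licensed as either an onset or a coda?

Under (C)V(N), the unsyllabifiable consonants are /ʒ/, /ʔ/, /ʒ/, /θ/ (only a nasal (/m/, /n/, or /ŋ/) is licensed in coda position; onsets are limited to one consonant).

4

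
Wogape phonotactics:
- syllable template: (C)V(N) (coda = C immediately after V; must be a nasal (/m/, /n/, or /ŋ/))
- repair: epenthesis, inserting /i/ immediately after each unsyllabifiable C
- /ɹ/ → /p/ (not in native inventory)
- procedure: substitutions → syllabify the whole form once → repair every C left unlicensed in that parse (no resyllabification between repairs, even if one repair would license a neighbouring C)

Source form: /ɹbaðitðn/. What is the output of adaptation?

Substitution: /ɹ/ → /p/, giving /pbaðitðn/.
The consonants /p/, /t/, /ð/, /n/ cannot be parsed into a legal (C)V(N) syllable (only a nasal (/m/, /n/, or /ŋ/) is licensed in coda position; onsets are limited to one consonant).
Inserting the epenthetic vowel yields /p/ → /pi/, /t/ → /ti/, /ð/ → /ði/, /n/ → /ni/.

pibaðitiðini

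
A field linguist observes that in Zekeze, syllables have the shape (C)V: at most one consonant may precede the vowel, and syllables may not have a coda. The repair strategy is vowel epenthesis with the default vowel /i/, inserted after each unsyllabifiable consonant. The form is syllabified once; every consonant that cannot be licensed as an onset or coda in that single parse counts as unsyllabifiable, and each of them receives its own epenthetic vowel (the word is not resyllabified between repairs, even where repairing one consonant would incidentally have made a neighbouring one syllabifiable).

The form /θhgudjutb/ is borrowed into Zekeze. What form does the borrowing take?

Syllabifying with onset maximization leaves /θ/, /h/, /d/, /t/, /b/ stranded (no codas are permitted; onsets are limited to one consonant).
Epenthesis after each stranded consonant: /θ/ → /θi/, /h/ → /hi/, /d/ → /di/, /t/ → /ti/, /b/ → /bi/.

θihigudijutibi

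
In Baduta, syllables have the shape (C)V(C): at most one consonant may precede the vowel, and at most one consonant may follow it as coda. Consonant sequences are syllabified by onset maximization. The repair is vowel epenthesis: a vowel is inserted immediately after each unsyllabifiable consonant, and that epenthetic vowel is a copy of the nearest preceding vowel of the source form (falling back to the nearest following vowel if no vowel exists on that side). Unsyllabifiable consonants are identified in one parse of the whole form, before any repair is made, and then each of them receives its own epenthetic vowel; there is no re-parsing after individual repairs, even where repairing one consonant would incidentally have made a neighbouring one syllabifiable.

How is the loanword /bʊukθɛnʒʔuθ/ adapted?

bʊukθɛnʒɛʔuθ

Syllabifying with onset maximization leaves /ʒ/ stranded (at most one coda consonant is licensed; onsets are limited to one consonant).
Each unlicensed consonant becomes the onset of a new syllable: /ʒ/ → /ʒɛ/.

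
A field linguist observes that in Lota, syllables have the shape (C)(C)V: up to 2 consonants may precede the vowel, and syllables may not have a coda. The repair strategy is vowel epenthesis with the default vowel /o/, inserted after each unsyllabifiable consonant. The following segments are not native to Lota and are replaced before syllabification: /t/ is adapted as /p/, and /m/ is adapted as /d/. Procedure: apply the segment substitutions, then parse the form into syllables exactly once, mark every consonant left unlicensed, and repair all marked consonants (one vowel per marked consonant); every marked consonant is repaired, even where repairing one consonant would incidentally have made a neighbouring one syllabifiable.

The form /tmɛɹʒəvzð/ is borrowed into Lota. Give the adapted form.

pdɛɹʒəvozoðo

Substitution: /t/ → /p/, /m/ → /d/, giving /pdɛɹʒəvzð/.
Syllabifying with onset maximization leaves /v/, /z/, /ð/ stranded (no codas are permitted; onsets may contain at most 2 consonants).
Epenthesis after each stranded consonant: /v/ → /vo/, /z/ → /zo/, /ð/ → /ðo/.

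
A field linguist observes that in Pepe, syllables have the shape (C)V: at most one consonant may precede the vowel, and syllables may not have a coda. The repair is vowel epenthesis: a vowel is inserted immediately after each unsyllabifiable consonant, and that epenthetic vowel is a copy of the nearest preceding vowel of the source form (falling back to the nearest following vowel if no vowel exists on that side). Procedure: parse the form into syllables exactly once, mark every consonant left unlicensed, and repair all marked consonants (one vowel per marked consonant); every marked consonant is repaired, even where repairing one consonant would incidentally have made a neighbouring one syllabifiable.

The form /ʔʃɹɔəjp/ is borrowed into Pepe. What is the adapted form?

The consonants /ʔ/, /ʃ/, /j/, /p/ cannot be parsed into a legal (C)V syllable (no codas are permitted; onsets are limited to one consonant).
Each unlicensed consonant becomes the onset of a new syllable: /ʔ/ → /ʔɔ/, /ʃ/ → /ʃɔ/, /j/ → /jə/, /p/ → /pə/.

ʔɔʃɔɹɔəjəpə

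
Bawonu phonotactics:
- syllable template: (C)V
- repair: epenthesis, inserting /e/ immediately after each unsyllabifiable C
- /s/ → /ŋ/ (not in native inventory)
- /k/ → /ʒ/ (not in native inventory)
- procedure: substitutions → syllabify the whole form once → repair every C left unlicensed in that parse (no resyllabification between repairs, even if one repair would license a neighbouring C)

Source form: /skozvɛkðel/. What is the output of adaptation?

Substitution: /s/ → /ŋ/, /k/ → /ʒ/, giving /ŋʒozvɛʒðel/.
Under (C)V, the unsyllabifiable consonants are /ŋ/, /z/, /ʒ/, /l/ (no codas are permitted; onsets are limited to one consonant).
Inserting the epenthetic vowel yields /ŋ/ → /ŋe/, /z/ → /ze/, /ʒ/ → /ʒe/, /l/ → /le/.

ŋeʒozevɛʒeðele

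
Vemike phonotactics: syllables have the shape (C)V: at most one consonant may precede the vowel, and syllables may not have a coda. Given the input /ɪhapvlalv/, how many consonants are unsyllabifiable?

Under (C)V, the unsyllabifiable consonants are /p/, /v/, /l/, /v/ (no codas are permitted; onsets are limited to one consonant).

4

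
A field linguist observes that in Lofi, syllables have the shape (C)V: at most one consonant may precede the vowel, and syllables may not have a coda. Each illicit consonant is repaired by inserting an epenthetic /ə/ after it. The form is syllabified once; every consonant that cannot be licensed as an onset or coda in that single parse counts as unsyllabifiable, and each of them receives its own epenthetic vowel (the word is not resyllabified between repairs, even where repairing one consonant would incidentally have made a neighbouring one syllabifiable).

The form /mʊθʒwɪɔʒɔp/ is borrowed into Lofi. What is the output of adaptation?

The consonants /θ/, /ʒ/, /p/ cannot be parsed into a legal (C)V syllable (no codas are permitted; onsets are limited to one consonant).
Inserting the epenthetic vowel yields /θ/ → /θə/, /ʒ/ → /ʒə/, /p/ → /pə/.

mʊθəʒəwɪɔʒɔpə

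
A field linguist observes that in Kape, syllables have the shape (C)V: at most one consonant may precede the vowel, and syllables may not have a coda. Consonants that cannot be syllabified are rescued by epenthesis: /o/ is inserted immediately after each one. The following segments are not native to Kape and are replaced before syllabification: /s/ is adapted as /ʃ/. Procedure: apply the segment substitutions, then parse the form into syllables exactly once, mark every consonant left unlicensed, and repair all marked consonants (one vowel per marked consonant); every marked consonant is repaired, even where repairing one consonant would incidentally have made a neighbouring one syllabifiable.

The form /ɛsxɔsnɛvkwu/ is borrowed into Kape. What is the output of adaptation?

Substitution: /s/ → /ʃ/, giving /ɛʃxɔʃnɛvkwu/.
The consonants /ʃ/, /ʃ/, /v/, /k/ cannot be parsed into a legal (C)V syllable (no codas are permitted; onsets are limited to one consonant).
Inserting the epenthetic vowel yields /ʃ/ → /ʃo/, /ʃ/ → /ʃo/, /v/ → /vo/, /k/ → /ko/.

ɛʃoxɔʃonɛvokowu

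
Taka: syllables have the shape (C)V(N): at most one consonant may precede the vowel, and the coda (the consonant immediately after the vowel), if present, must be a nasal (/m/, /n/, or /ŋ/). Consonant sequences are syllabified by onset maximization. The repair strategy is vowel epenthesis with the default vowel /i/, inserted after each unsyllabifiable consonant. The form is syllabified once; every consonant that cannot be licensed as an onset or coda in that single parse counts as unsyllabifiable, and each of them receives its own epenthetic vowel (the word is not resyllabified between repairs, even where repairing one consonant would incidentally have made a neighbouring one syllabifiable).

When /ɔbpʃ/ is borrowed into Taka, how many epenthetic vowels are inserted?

3

The unsyllabifiable consonants are /b/, /p/, /ʃ/; each receives one epenthetic vowel.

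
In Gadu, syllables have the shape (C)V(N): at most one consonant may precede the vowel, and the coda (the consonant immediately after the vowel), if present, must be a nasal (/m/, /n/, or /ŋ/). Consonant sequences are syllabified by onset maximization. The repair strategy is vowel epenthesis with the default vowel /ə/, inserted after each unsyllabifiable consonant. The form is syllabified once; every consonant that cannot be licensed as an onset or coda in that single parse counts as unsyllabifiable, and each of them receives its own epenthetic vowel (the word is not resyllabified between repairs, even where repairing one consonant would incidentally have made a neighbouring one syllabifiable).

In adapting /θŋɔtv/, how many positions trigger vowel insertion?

The unsyllabifiable consonants are /θ/, /t/, /v/; each receives one epenthetic vowel.

3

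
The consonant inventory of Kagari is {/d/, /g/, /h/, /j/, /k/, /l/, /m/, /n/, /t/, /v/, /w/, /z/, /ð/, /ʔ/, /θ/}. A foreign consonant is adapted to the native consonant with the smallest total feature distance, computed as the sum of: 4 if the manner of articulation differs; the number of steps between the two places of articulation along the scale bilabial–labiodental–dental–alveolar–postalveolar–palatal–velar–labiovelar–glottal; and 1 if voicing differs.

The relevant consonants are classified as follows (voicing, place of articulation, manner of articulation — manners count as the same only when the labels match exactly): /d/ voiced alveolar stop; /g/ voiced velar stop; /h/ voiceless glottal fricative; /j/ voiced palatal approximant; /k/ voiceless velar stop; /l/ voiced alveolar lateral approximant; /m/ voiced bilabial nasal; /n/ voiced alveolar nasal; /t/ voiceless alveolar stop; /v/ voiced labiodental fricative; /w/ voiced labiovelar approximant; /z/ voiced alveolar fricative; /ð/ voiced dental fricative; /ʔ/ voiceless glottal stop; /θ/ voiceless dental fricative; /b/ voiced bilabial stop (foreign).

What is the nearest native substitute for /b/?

d

/d/ is closest: same manner (stop), place distance 3 (bilabial→alveolar), same voicing; total 3. Next closest is /m/ at distance 4.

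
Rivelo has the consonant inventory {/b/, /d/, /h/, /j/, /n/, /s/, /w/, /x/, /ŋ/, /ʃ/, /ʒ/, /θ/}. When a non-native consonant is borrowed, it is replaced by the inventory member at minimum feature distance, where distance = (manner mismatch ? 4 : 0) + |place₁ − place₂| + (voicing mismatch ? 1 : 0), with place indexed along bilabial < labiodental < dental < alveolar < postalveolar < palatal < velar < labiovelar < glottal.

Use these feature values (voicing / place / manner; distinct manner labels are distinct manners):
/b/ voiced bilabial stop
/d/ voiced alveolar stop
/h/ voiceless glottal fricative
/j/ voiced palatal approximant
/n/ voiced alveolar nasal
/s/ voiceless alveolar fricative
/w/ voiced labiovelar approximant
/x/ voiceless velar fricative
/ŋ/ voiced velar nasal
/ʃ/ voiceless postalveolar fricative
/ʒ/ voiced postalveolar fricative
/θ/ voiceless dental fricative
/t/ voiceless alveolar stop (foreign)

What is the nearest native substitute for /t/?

d

/d/ is closest: same manner (stop), place distance 0 (alveolar→alveolar), voicing differs (+1); total 1. Next closest is /b/ at distance 4.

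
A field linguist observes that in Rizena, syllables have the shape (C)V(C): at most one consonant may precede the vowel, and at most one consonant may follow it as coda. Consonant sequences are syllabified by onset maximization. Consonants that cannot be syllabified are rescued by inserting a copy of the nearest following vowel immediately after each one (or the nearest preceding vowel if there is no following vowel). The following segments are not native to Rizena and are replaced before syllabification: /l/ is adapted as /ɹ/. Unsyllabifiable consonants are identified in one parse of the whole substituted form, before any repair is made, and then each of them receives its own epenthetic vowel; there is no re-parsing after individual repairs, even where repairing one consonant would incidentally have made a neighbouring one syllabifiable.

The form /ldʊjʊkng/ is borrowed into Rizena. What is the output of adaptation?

Substitution: /l/ → /ɹ/, giving /ɹdʊjʊkng/.
Under (C)V(C), the unsyllabifiable consonants are /ɹ/, /n/, /g/ (at most one coda consonant is licensed; onsets are limited to one consonant).
Epenthesis after each stranded consonant: /ɹ/ → /ɹʊ/, /n/ → /nʊ/, /g/ → /gʊ/.

ɹʊdʊjʊknʊgʊ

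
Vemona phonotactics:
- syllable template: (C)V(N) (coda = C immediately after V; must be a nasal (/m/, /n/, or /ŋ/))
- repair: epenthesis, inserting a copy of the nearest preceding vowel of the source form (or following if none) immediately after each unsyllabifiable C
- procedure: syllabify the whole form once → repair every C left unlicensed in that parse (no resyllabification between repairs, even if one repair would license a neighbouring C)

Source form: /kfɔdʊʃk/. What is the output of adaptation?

Syllabifying with onset maximization leaves /k/, /ʃ/, /k/ stranded (only a nasal (/m/, /n/, or /ŋ/) is licensed in coda position; onsets are limited to one consonant).
Inserting the epenthetic vowel yields /k/ → /kɔ/, /ʃ/ → /ʃʊ/, /k/ → /kʊ/.

kɔfɔdʊʃʊkʊ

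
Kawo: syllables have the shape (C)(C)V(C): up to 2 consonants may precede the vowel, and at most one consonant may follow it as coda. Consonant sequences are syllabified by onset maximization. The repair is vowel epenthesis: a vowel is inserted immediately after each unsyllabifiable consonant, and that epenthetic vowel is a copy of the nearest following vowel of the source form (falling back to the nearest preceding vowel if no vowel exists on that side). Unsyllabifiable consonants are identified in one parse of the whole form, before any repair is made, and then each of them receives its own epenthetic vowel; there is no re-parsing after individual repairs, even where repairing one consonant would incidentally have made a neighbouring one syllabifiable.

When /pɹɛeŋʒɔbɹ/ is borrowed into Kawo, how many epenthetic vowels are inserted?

1

The unsyllabifiable consonants are /ɹ/; each receives one epenthetic vowel.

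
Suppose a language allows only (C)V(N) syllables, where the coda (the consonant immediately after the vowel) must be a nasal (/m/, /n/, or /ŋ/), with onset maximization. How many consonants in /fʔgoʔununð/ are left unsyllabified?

3

Syllabifying with onset maximization leaves /f/, /ʔ/, /ð/ stranded (only a nasal (/m/, /n/, or /ŋ/) is licensed in coda position; onsets are limited to one consonant).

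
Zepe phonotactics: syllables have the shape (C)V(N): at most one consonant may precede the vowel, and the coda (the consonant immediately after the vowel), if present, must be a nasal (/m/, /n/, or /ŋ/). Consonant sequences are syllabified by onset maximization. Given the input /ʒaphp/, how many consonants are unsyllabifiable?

Under (C)V(N), the unsyllabifiable consonants are /p/, /h/, /p/ (only a nasal (/m/, /n/, or /ŋ/) is licensed in coda position; onsets are limited to one consonant).

3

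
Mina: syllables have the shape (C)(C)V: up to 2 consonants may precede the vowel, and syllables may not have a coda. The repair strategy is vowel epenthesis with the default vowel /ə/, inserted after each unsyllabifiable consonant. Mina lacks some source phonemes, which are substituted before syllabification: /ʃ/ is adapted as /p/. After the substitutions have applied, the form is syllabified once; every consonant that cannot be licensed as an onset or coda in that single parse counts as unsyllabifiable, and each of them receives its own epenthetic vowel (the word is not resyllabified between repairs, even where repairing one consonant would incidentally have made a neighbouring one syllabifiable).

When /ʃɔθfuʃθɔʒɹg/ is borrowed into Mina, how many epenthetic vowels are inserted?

3

After substitution the input is /pɔθfupθɔʒɹg/.
The unsyllabifiable consonants are /ʒ/, /ɹ/, /g/; each receives one epenthetic vowel.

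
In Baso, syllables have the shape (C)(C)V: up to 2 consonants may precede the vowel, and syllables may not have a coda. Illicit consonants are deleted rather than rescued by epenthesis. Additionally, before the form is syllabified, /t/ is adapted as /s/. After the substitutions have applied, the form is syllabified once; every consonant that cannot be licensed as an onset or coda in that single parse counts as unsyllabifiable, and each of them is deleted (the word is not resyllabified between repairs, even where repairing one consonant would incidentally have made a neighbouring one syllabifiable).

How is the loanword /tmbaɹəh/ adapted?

mbaɹə

Substitution: /t/ → /s/, giving /smbaɹəh/.
Under (C)(C)V, the unsyllabifiable consonants are /s/, /h/ (no codas are permitted; onsets may contain at most 2 consonants).
Deleting the stranded consonants removes /s/, /h/.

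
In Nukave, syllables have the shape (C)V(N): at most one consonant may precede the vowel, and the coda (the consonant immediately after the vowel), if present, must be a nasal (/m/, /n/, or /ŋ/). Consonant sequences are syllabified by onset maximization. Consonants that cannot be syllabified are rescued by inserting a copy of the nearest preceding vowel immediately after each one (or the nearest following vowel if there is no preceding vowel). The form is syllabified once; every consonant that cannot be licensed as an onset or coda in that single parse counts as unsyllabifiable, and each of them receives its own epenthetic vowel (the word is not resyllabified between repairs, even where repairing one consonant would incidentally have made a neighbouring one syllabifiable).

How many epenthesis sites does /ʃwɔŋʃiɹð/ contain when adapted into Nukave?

3

The unsyllabifiable consonants are /ʃ/, /ɹ/, /ð/; each receives one epenthetic vowel.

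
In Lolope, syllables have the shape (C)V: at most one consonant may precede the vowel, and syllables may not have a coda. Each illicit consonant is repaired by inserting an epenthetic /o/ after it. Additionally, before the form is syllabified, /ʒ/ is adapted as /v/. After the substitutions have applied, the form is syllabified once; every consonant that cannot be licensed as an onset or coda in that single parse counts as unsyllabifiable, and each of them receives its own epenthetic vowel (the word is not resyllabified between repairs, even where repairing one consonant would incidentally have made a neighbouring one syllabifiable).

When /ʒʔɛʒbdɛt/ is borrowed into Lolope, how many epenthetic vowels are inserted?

4

After substitution the input is /vʔɛvbdɛt/.
The unsyllabifiable consonants are /v/, /v/, /b/, /t/; each receives one epenthetic vowel.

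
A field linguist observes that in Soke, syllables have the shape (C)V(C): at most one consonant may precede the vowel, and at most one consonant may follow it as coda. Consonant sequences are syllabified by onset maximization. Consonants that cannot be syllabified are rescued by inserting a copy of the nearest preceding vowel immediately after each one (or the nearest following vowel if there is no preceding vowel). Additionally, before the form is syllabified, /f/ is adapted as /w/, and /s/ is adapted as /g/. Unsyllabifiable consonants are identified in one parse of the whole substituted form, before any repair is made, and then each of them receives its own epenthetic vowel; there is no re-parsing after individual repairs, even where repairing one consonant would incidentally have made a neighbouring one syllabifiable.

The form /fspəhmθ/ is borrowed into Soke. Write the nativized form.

Substitution: /f/ → /w/, /s/ → /g/, giving /wgpəhmθ/.
Syllabifying with onset maximization leaves /w/, /g/, /m/, /θ/ stranded (at most one coda consonant is licensed; onsets are limited to one consonant).
Each unlicensed consonant becomes the onset of a new syllable: /w/ → /wə/, /g/ → /gə/, /m/ → /mə/, /θ/ → /θə/.

wəgəpəhməθə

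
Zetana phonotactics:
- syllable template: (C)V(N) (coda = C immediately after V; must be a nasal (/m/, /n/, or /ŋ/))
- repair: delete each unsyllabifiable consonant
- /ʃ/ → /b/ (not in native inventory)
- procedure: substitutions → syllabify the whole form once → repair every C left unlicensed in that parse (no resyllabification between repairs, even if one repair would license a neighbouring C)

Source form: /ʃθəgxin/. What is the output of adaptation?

θəxin

Substitution: /ʃ/ → /b/, giving /bθəgxin/.
Under (C)V(N), the unsyllabifiable consonants are /b/, /g/ (only a nasal (/m/, /n/, or /ŋ/) is licensed in coda position; onsets are limited to one consonant).
Deletion applies to /b/, /g/.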